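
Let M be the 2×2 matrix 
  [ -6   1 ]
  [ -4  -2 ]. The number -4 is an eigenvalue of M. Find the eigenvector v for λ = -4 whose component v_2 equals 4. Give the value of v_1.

2

M + 4I = [[-2, 1], [-4, 2]].
Solving (M + 4I)v = 0 gives the eigenspace spanned by (2, 4).
With v_2 = 4, v = (2, 4), so v_1 = 2.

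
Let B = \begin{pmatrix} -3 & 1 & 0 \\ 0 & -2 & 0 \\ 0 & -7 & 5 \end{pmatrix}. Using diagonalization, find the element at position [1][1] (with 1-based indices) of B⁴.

Characteristic polynomial: r^3 - 19r - 30 = (r - 5)(r + 2)(r + 3), so the eigenvalues are -3, -2, 5.
r=5: eigenvector (0, 0, 1).
r=-2: eigenvector (1, 1, 1).
r=-3: eigenvector (1, 0, 0).
P = [[0, 1, 1], [0, 1, 0], [1, 1, 0]], D = diag(5, -2, -3), P⁻¹ = [[0, -1, 1], [0, 1, 0], [1, -1, 0]].
B⁴ = P·diag(625, 16, 81)·P⁻¹ = [[81, -65, 0], [0, 16, 0], [0, -609, 625]].
The requested entry is 81.

81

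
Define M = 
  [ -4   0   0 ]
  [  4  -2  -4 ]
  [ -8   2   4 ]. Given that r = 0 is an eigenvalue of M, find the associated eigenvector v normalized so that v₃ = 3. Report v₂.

M = [[-4, 0, 0], [4, -2, -4], [-8, 2, 4]].
Solving (M)v = 0 gives the eigenspace spanned by (0, -6, 3).
With v₃ = 3, v = (0, -6, 3), so v₂ = -6.

-6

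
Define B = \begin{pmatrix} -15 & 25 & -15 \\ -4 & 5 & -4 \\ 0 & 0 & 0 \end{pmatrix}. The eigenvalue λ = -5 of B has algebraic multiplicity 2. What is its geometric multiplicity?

B + 5I = [[-10, 25, -15], [-4, 10, -4], [0, 0, 5]].
This matrix has rank 2, so its null space has dimension 3 − 2 = 1.

1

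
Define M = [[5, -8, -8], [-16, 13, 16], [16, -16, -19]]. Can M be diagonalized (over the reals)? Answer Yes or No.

Characteristic polynomial: p(s) = s^3 + s^2 - 21s - 45 = (s - 5)(s + 3)^2.
s = -3 has algebraic multiplicity 2; rank(M + 3I) = 1, so geometric multiplicity = 2.
Every eigenvalue has geometric = algebraic multiplicity, so M is diagonalizable.

Yes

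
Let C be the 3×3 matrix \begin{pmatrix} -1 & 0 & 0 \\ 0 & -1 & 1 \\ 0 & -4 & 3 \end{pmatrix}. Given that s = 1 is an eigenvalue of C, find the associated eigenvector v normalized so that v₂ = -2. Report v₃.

C − 1I = [[-2, 0, 0], [0, -2, 1], [0, -4, 2]].
Solving (C − 1I)v = 0 gives the eigenspace spanned by (0, -2, -4).
With v₂ = -2, v = (0, -2, -4), so v₃ = -4.

-4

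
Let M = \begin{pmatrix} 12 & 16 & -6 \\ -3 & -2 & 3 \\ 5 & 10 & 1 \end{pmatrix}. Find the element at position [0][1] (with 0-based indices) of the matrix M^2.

Characteristic polynomial: μ^3 - 11μ^2 + 34μ - 24 = (μ - 6)(μ - 4)(μ - 1), so the eigenvalues are 1, 4, 6.
μ=1: eigenvector (-2, 1, -1).
μ=4: eigenvector (-2, 1, 0).
μ=6: eigenvector (1, 0, 1).
P = [[-2, -2, 1], [1, 1, 0], [-1, 0, 1]], D = diag(1, 4, 6), P⁻¹ = [[1, 2, -1], [-1, -1, 1], [1, 2, 0]].
M² = P·diag(1, 16, 36)·P⁻¹ = [[66, 100, -30], [-15, -14, 15], [35, 70, 1]].
The requested entry is 100.

100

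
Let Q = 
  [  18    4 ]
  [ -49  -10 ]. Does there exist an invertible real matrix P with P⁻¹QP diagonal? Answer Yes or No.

No

Characteristic polynomial: p(r) = r^2 - 8r + 16 = (r - 4)^2.
r = 4 has algebraic multiplicity 2; rank(Q − 4I) = 1, so geometric multiplicity = 1.
Geometric multiplicity < algebraic multiplicity, so Q is not diagonalizable.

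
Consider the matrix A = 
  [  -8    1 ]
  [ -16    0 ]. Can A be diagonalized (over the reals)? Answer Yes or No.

No

Characteristic polynomial: p(λ) = λ^2 + 8λ + 16 = (λ + 4)^2.
λ = -4 has algebraic multiplicity 2; rank(A + 4I) = 1, so geometric multiplicity = 1.
Geometric multiplicity < algebraic multiplicity, so A is not diagonalizable.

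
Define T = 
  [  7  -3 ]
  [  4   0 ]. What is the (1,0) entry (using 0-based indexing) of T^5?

3124

Characteristic polynomial: s^2 - 7s + 12 = (s - 4)(s - 3), so the eigenvalues are 3, 4.
s=3: eigenvector (3, 4).
s=4: eigenvector (1, 1).
P = [[3, 1], [4, 1]], D = diag(3, 4), P⁻¹ = [[-1, 1], [4, -3]].
T⁵ = P·diag(243, 1024)·P⁻¹ = [[3367, -2343], [3124, -2100]].
The requested entry is 3124.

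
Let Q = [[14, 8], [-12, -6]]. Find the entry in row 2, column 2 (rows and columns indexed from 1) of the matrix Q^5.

Characteristic polynomial: t^2 - 8t + 12 = (t - 6)(t - 2), so the eigenvalues are 2, 6.
t=2: eigenvector (-2, 3).
t=6: eigenvector (1, -1).
P = [[-2, 1], [3, -1]], D = diag(2, 6), P⁻¹ = [[1, 1], [3, 2]].
Q⁵ = P·diag(32, 7776)·P⁻¹ = [[23264, 15488], [-23232, -15456]].
The requested entry is -15456.

-15456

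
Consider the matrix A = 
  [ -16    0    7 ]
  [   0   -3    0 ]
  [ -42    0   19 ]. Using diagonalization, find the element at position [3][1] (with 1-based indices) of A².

-126

Characteristic polynomial: t^3 - 19t - 30 = (t - 5)(t + 2)(t + 3), so the eigenvalues are -3, -2, 5.
t=-2: eigenvector (1, 0, 2).
t=-3: eigenvector (0, 1, 0).
t=5: eigenvector (1, 0, 3).
P = [[1, 0, 1], [0, 1, 0], [2, 0, 3]], D = diag(-2, -3, 5), P⁻¹ = [[3, 0, -1], [0, 1, 0], [-2, 0, 1]].
A² = P·diag(4, 9, 25)·P⁻¹ = [[-38, 0, 21], [0, 9, 0], [-126, 0, 67]].
The requested entry is -126.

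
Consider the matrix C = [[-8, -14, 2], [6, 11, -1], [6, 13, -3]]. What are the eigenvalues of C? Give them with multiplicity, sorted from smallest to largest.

Characteristic polynomial: p(λ) = λ^3 - 12λ - 16 = (λ - 4)(λ + 2)^2.
Roots (with multiplicity): -2, -2, 4.

-2, -2, 4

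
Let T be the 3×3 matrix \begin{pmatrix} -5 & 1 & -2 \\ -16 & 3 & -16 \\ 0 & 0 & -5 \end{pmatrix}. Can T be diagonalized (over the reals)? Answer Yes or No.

No

Characteristic polynomial: p(λ) = λ^3 + 7λ^2 + 11λ + 5 = (λ + 1)^2(λ + 5).
λ = -1 has algebraic multiplicity 2; rank(T + 1I) = 2, so geometric multiplicity = 1.
Geometric multiplicity < algebraic multiplicity, so T is not diagonalizable.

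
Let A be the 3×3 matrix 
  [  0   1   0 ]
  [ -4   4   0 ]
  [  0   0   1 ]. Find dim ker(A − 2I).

A − 2I = [[-2, 1, 0], [-4, 2, 0], [0, 0, -1]].
This matrix has rank 2, so its null space has dimension 3 − 2 = 1.

1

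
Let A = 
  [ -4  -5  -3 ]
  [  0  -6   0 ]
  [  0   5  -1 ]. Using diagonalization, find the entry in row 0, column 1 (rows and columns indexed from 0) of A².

35

Characteristic polynomial: r^3 + 11r^2 + 34r + 24 = (r + 1)(r + 4)(r + 6), so the eigenvalues are -6, -4, -1.
r=-4: eigenvector (1, 0, 0).
r=-1: eigenvector (-1, 0, 1).
r=-6: eigenvector (1, 1, -1).
P = [[1, -1, 1], [0, 0, 1], [0, 1, -1]], D = diag(-4, -1, -6), P⁻¹ = [[1, 0, 1], [0, 1, 1], [0, 1, 0]].
A² = P·diag(16, 1, 36)·P⁻¹ = [[16, 35, 15], [0, 36, 0], [0, -35, 1]].
The requested entry is 35.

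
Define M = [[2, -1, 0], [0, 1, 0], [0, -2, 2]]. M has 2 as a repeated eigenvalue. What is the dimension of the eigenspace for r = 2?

2

M − 2I = [[0, -1, 0], [0, -1, 0], [0, -2, 0]].
This matrix has rank 1, so its null space has dimension 3 − 1 = 2.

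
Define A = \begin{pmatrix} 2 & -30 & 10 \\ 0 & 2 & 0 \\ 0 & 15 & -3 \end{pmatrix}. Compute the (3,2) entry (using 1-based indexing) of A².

Characteristic polynomial: r^3 - r^2 - 8r + 12 = (r - 2)^2(r + 3), so the eigenvalues are -3, 2, 2.
r=2: eigenvector (1, 0, 0).
r=2: eigenvector (-6, 1, 3).
r=-3: eigenvector (-2, 0, 1).
P = [[1, -6, -2], [0, 1, 0], [0, 3, 1]], D = diag(2, 2, -3), P⁻¹ = [[1, 0, 2], [0, 1, 0], [0, -3, 1]].
A² = P·diag(4, 4, 9)·P⁻¹ = [[4, 30, -10], [0, 4, 0], [0, -15, 9]].
The requested entry is -15.

-15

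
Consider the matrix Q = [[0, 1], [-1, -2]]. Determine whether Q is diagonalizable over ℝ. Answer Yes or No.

Characteristic polynomial: p(r) = r^2 + 2r + 1 = (r + 1)^2.
r = -1 has algebraic multiplicity 2; rank(Q + 1I) = 1, so geometric multiplicity = 1.
Geometric multiplicity < algebraic multiplicity, so Q is not diagonalizable.

No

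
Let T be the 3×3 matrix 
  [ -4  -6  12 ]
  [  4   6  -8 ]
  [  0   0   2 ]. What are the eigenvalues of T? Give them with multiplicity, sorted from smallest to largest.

Characteristic polynomial: p(μ) = μ^3 - 4μ^2 + 4μ = μ(μ - 2)^2.
Roots (with multiplicity): 0, 2, 2.

0, 2, 2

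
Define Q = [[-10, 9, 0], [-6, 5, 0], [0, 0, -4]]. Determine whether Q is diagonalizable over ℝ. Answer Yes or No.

Characteristic polynomial: p(t) = t^3 + 9t^2 + 24t + 16 = (t + 1)(t + 4)^2.
t = -4 has algebraic multiplicity 2; rank(Q + 4I) = 1, so geometric multiplicity = 2.
Every eigenvalue has geometric = algebraic multiplicity, so Q is diagonalizable.

Yes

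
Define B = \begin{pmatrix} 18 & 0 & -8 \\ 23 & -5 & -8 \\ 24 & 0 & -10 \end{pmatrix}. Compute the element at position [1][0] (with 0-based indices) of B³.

Characteristic polynomial: r^3 - 3r^2 - 28r + 60 = (r - 6)(r - 2)(r + 5), so the eigenvalues are -5, 2, 6.
r=-5: eigenvector (0, 1, 0).
r=2: eigenvector (1, 1, 2).
r=6: eigenvector (-2, -2, -3).
P = [[0, 1, -2], [1, 1, -2], [0, 2, -3]], D = diag(-5, 2, 6), P⁻¹ = [[-1, 1, 0], [-3, 0, 2], [-2, 0, 1]].
B³ = P·diag(-125, 8, 216)·P⁻¹ = [[840, 0, -416], [965, -125, -416], [1248, 0, -616]].
The requested entry is 965.

965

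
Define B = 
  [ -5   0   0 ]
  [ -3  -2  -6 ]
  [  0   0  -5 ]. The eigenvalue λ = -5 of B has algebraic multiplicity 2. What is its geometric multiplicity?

2

B + 5I = [[0, 0, 0], [-3, 3, -6], [0, 0, 0]].
This matrix has rank 1, so its null space has dimension 3 − 1 = 2.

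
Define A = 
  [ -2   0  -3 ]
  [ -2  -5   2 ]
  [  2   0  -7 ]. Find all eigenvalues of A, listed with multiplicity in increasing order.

-5, -5, -4

Characteristic polynomial: p(s) = s^3 + 14s^2 + 65s + 100 = (s + 4)(s + 5)^2.
Roots (with multiplicity): -5, -5, -4.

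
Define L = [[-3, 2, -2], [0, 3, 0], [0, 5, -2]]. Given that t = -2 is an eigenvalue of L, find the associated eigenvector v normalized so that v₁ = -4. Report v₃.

2

L + 2I = [[-1, 2, -2], [0, 5, 0], [0, 5, 0]].
Solving (L + 2I)v = 0 gives the eigenspace spanned by (-4, 0, 2).
With v₁ = -4, v = (-4, 0, 2), so v₃ = 2.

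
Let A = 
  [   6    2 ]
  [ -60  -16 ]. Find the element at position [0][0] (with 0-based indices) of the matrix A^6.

Characteristic polynomial: λ^2 + 10λ + 24 = (λ + 4)(λ + 6), so the eigenvalues are -6, -4.
λ=-4: eigenvector (1, -5).
λ=-6: eigenvector (-1, 6).
P = [[1, -1], [-5, 6]], D = diag(-4, -6), P⁻¹ = [[6, 1], [5, 1]].
A⁶ = P·diag(4096, 46656)·P⁻¹ = [[-208704, -42560], [1276800, 259456]].
The requested entry is -208704.

-208704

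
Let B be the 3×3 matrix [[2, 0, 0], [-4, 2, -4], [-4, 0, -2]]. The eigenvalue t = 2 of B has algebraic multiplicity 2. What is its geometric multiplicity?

B − 2I = [[0, 0, 0], [-4, 0, -4], [-4, 0, -4]].
This matrix has rank 1, so its null space has dimension 3 − 1 = 2.

2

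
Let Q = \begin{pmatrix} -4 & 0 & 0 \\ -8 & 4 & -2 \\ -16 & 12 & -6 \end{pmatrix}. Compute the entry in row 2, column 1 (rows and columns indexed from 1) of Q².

32

Characteristic polynomial: t^3 + 6t^2 + 8t = t(t + 2)(t + 4), so the eigenvalues are -4, -2, 0.
t=-4: eigenvector (1, 2, 4).
t=0: eigenvector (0, 1, 2).
t=-2: eigenvector (0, 1, 3).
P = [[1, 0, 0], [2, 1, 1], [4, 2, 3]], D = diag(-4, 0, -2), P⁻¹ = [[1, 0, 0], [-2, 3, -1], [0, -2, 1]].
Q² = P·diag(16, 0, 4)·P⁻¹ = [[16, 0, 0], [32, -8, 4], [64, -24, 12]].
The requested entry is 32.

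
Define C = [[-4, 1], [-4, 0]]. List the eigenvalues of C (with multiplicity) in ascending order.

Characteristic polynomial: p(t) = t^2 + 4t + 4 = (t + 2)^2.
Roots (with multiplicity): -2, -2.

-2, -2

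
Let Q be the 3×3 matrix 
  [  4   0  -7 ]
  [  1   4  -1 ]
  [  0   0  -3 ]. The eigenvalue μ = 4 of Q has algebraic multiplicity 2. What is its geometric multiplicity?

Q − 4I = [[0, 0, -7], [1, 0, -1], [0, 0, -7]].
This matrix has rank 2, so its null space has dimension 3 − 2 = 1.

1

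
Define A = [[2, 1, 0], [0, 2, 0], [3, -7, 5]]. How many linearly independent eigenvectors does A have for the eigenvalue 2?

1

A − 2I = [[0, 1, 0], [0, 0, 0], [3, -7, 3]].
This matrix has rank 2, so its null space has dimension 3 − 2 = 1.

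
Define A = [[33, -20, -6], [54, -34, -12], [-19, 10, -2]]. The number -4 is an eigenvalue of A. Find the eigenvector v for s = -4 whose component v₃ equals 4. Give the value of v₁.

A + 4I = [[37, -20, -6], [54, -30, -12], [-19, 10, 2]].
Solving (A + 4I)v = 0 gives the eigenspace spanned by (-8, -16, 4).
With v₃ = 4, v = (-8, -16, 4), so v₁ = -8.

-8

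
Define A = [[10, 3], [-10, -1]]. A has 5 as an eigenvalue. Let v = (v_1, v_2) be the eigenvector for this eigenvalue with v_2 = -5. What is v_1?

A − 5I = [[5, 3], [-10, -6]].
Solving (A − 5I)v = 0 gives the eigenspace spanned by (3, -5).
With v_2 = -5, v = (3, -5), so v_1 = 3.

3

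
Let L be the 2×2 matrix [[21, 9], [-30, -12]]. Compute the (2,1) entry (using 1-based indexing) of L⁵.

Characteristic polynomial: s^2 - 9s + 18 = (s - 6)(s - 3), so the eigenvalues are 3, 6.
s=6: eigenvector (3, -5).
s=3: eigenvector (1, -2).
P = [[3, 1], [-5, -2]], D = diag(6, 3), P⁻¹ = [[2, 1], [-5, -3]].
L⁵ = P·diag(7776, 243)·P⁻¹ = [[45441, 22599], [-75330, -37422]].
The requested entry is -75330.

-75330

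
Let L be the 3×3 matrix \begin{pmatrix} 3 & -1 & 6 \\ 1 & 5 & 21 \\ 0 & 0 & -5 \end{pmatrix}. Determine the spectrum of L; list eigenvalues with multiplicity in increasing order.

Characteristic polynomial: p(λ) = λ^3 - 3λ^2 - 24λ + 80 = (λ - 4)^2(λ + 5).
Roots (with multiplicity): -5, 4, 4.

-5, 4, 4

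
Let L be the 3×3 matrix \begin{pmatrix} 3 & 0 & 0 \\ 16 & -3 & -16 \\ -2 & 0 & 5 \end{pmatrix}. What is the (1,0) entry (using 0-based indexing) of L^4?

Characteristic polynomial: r^3 - 5r^2 - 9r + 45 = (r - 5)(r - 3)(r + 3), so the eigenvalues are -3, 3, 5.
r=3: eigenvector (1, 0, 1).
r=-3: eigenvector (0, 1, 0).
r=5: eigenvector (0, -2, 1).
P = [[1, 0, 0], [0, 1, -2], [1, 0, 1]], D = diag(3, -3, 5), P⁻¹ = [[1, 0, 0], [-2, 1, 2], [-1, 0, 1]].
L⁴ = P·diag(81, 81, 625)·P⁻¹ = [[81, 0, 0], [1088, 81, -1088], [-544, 0, 625]].
The requested entry is 1088.

1088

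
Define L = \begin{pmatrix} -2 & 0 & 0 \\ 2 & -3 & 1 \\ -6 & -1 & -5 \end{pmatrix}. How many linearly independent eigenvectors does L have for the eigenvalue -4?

1

L + 4I = [[2, 0, 0], [2, 1, 1], [-6, -1, -1]].
This matrix has rank 2, so its null space has dimension 3 − 2 = 1.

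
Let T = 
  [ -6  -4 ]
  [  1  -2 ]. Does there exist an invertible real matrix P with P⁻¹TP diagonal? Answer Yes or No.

Characteristic polynomial: p(s) = s^2 + 8s + 16 = (s + 4)^2.
s = -4 has algebraic multiplicity 2; rank(T + 4I) = 1, so geometric multiplicity = 1.
Geometric multiplicity < algebraic multiplicity, so T is not diagonalizable.

No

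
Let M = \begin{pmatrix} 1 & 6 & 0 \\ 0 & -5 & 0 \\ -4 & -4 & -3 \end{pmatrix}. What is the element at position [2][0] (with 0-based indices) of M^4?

Characteristic polynomial: μ^3 + 7μ^2 + 7μ - 15 = (μ - 1)(μ + 3)(μ + 5), so the eigenvalues are -5, -3, 1.
μ=-3: eigenvector (0, 0, 1).
μ=-5: eigenvector (-1, 1, 0).
μ=1: eigenvector (1, 0, -1).
P = [[0, -1, 1], [0, 1, 0], [1, 0, -1]], D = diag(-3, -5, 1), P⁻¹ = [[1, 1, 1], [0, 1, 0], [1, 1, 0]].
M⁴ = P·diag(81, 625, 1)·P⁻¹ = [[1, -624, 0], [0, 625, 0], [80, 80, 81]].
The requested entry is 80.

80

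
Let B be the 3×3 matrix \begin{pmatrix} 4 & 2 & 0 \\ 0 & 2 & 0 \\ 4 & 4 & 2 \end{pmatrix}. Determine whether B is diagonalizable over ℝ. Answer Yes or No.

Yes

Characteristic polynomial: p(λ) = λ^3 - 8λ^2 + 20λ - 16 = (λ - 4)(λ - 2)^2.
λ = 2 has algebraic multiplicity 2; rank(B − 2I) = 1, so geometric multiplicity = 2.
Every eigenvalue has geometric = algebraic multiplicity, so B is diagonalizable.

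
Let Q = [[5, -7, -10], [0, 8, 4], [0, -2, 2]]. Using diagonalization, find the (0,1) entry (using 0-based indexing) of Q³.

-547

Characteristic polynomial: t^3 - 15t^2 + 74t - 120 = (t - 6)(t - 5)(t - 4), so the eigenvalues are 4, 5, 6.
t=5: eigenvector (1, 0, 0).
t=4: eigenvector (-3, 1, -1).
t=6: eigenvector (-4, 2, -1).
P = [[1, -3, -4], [0, 1, 2], [0, -1, -1]], D = diag(5, 4, 6), P⁻¹ = [[1, 1, -2], [0, -1, -2], [0, 1, 1]].
Q³ = P·diag(125, 64, 216)·P⁻¹ = [[125, -547, -730], [0, 368, 304], [0, -152, -88]].
The requested entry is -547.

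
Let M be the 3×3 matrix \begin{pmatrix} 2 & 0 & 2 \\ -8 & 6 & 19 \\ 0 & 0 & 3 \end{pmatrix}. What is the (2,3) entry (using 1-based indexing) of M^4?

Characteristic polynomial: s^3 - 11s^2 + 36s - 36 = (s - 6)(s - 3)(s - 2), so the eigenvalues are 2, 3, 6.
s=2: eigenvector (1, 2, 0).
s=3: eigenvector (2, -1, 1).
s=6: eigenvector (0, 1, 0).
P = [[1, 2, 0], [2, -1, 1], [0, 1, 0]], D = diag(2, 3, 6), P⁻¹ = [[1, 0, -2], [0, 0, 1], [-2, 1, 5]].
M⁴ = P·diag(16, 81, 1296)·P⁻¹ = [[16, 0, 130], [-2560, 1296, 6335], [0, 0, 81]].
The requested entry is 6335.

6335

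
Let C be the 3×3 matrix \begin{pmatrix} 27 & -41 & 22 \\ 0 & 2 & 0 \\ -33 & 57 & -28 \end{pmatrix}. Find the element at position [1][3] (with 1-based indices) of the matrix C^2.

-22

Characteristic polynomial: t^3 - t^2 - 32t + 60 = (t - 5)(t - 2)(t + 6), so the eigenvalues are -6, 2, 5.
t=2: eigenvector (-1, 1, 3).
t=5: eigenvector (1, 0, -1).
t=-6: eigenvector (-2, 0, 3).
P = [[-1, 1, -2], [1, 0, 0], [3, -1, 3]], D = diag(2, 5, -6), P⁻¹ = [[0, 1, 0], [3, -3, 2], [1, -2, 1]].
C² = P·diag(4, 25, 36)·P⁻¹ = [[3, 65, -22], [0, 4, 0], [33, -129, 58]].
The requested entry is -22.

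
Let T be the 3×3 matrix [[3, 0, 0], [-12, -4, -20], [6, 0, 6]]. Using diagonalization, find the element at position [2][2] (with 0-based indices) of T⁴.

1296

Characteristic polynomial: s^3 - 5s^2 - 18s + 72 = (s - 6)(s - 3)(s + 4), so the eigenvalues are -4, 3, 6.
s=-4: eigenvector (0, 1, 0).
s=3: eigenvector (1, 4, -2).
s=6: eigenvector (0, -2, 1).
P = [[0, 1, 0], [1, 4, -2], [0, -2, 1]], D = diag(-4, 3, 6), P⁻¹ = [[0, 1, 2], [1, 0, 0], [2, 0, 1]].
T⁴ = P·diag(256, 81, 1296)·P⁻¹ = [[81, 0, 0], [-4860, 256, -2080], [2430, 0, 1296]].
The requested entry is 1296.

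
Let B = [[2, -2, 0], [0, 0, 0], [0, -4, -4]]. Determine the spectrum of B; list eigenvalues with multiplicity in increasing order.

-4, 0, 2

Characteristic polynomial: p(t) = t^3 + 2t^2 - 8t = t(t - 2)(t + 4).
Roots (with multiplicity): -4, 0, 2.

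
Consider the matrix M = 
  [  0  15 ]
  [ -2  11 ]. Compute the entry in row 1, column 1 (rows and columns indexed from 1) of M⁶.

-139530

Characteristic polynomial: λ^2 - 11λ + 30 = (λ - 6)(λ - 5), so the eigenvalues are 5, 6.
λ=6: eigenvector (5, 2).
λ=5: eigenvector (-3, -1).
P = [[5, -3], [2, -1]], D = diag(6, 5), P⁻¹ = [[-1, 3], [-2, 5]].
M⁶ = P·diag(46656, 15625)·P⁻¹ = [[-139530, 465465], [-62062, 201811]].
The requested entry is -139530.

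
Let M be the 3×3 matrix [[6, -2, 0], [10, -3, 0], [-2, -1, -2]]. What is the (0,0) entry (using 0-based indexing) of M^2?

Characteristic polynomial: s^3 - s^2 - 4s + 4 = (s - 2)(s - 1)(s + 2), so the eigenvalues are -2, 1, 2.
s=2: eigenvector (1, 2, -1).
s=1: eigenvector (2, 5, -3).
s=-2: eigenvector (0, 0, 1).
P = [[1, 2, 0], [2, 5, 0], [-1, -3, 1]], D = diag(2, 1, -2), P⁻¹ = [[5, -2, 0], [-2, 1, 0], [-1, 1, 1]].
M² = P·diag(4, 1, 4)·P⁻¹ = [[16, -6, 0], [30, -11, 0], [-18, 9, 4]].
The requested entry is 16.

16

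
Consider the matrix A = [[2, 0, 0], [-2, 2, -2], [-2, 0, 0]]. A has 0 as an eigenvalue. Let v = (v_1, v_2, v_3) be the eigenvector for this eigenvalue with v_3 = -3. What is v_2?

-3

A = [[2, 0, 0], [-2, 2, -2], [-2, 0, 0]].
Solving (A)v = 0 gives the eigenspace spanned by (0, -3, -3).
With v_3 = -3, v = (0, -3, -3), so v_2 = -3.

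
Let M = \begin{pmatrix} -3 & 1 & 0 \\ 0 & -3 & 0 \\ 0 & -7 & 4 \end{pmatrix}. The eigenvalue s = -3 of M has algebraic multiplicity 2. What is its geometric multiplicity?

M + 3I = [[0, 1, 0], [0, 0, 0], [0, -7, 7]].
This matrix has rank 2, so its null space has dimension 3 − 2 = 1.

1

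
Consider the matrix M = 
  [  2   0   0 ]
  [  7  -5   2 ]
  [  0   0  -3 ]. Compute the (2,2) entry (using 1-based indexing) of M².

Characteristic polynomial: s^3 + 6s^2 - s - 30 = (s - 2)(s + 3)(s + 5), so the eigenvalues are -5, -3, 2.
s=-3: eigenvector (0, 1, 1).
s=2: eigenvector (1, 1, 0).
s=-5: eigenvector (0, -1, 0).
P = [[0, 1, 0], [1, 1, -1], [1, 0, 0]], D = diag(-3, 2, -5), P⁻¹ = [[0, 0, 1], [1, 0, 0], [1, -1, 1]].
M² = P·diag(9, 4, 25)·P⁻¹ = [[4, 0, 0], [-21, 25, -16], [0, 0, 9]].
The requested entry is 25.

25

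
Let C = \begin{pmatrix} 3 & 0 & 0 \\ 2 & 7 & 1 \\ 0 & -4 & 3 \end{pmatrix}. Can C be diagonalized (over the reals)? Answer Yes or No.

Characteristic polynomial: p(μ) = μ^3 - 13μ^2 + 55μ - 75 = (μ - 5)^2(μ - 3).
μ = 5 has algebraic multiplicity 2; rank(C − 5I) = 2, so geometric multiplicity = 1.
Geometric multiplicity < algebraic multiplicity, so C is not diagonalizable.

No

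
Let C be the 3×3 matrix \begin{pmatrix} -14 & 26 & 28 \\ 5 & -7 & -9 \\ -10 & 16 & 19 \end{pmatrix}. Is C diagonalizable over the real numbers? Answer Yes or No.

No

Characteristic polynomial: p(s) = s^3 + 2s^2 - 7s + 4 = (s - 1)^2(s + 4).
s = 1 has algebraic multiplicity 2; rank(C − 1I) = 2, so geometric multiplicity = 1.
Geometric multiplicity < algebraic multiplicity, so C is not diagonalizable.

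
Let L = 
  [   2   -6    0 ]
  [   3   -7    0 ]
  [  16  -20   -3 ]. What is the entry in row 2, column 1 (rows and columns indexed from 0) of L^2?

Characteristic polynomial: r^3 + 8r^2 + 19r + 12 = (r + 1)(r + 3)(r + 4), so the eigenvalues are -4, -3, -1.
r=-4: eigenvector (-1, -1, -4).
r=-1: eigenvector (2, 1, 6).
r=-3: eigenvector (0, 0, 1).
P = [[-1, 2, 0], [-1, 1, 0], [-4, 6, 1]], D = diag(-4, -1, -3), P⁻¹ = [[1, -2, 0], [1, -1, 0], [-2, -2, 1]].
L² = P·diag(16, 1, 9)·P⁻¹ = [[-14, 30, 0], [-15, 31, 0], [-76, 104, 9]].
The requested entry is 104.

104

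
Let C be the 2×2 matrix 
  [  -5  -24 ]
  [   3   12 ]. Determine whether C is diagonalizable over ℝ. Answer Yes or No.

Yes

Characteristic polynomial: p(r) = r^2 - 7r + 12 = (r - 4)(r - 3).
All 2 eigenvalues are distinct, so C is diagonalizable.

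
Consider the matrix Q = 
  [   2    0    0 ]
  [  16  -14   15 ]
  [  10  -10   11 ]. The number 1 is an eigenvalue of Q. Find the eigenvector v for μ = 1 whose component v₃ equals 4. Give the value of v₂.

Q − 1I = [[1, 0, 0], [16, -15, 15], [10, -10, 10]].
Solving (Q − 1I)v = 0 gives the eigenspace spanned by (0, 4, 4).
With v₃ = 4, v = (0, 4, 4), so v₂ = 4.

4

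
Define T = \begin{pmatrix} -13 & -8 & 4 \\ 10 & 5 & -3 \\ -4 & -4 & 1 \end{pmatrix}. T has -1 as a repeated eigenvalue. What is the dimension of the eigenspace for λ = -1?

T + 1I = [[-12, -8, 4], [10, 6, -3], [-4, -4, 2]].
This matrix has rank 2, so its null space has dimension 3 − 2 = 1.

1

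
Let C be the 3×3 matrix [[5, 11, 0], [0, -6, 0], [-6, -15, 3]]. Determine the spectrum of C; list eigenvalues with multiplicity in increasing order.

Characteristic polynomial: p(λ) = λ^3 - 2λ^2 - 33λ + 90 = (λ - 5)(λ - 3)(λ + 6).
Roots (with multiplicity): -6, 3, 5.

-6, 3, 5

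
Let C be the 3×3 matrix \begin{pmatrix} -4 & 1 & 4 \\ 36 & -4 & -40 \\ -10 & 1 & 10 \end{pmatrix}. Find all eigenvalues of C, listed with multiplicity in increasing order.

-2, -2, 6

Characteristic polynomial: p(t) = t^3 - 2t^2 - 20t - 24 = (t - 6)(t + 2)^2.
Roots (with multiplicity): -2, -2, 6.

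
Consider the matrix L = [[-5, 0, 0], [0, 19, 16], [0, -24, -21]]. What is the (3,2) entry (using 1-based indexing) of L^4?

Characteristic polynomial: μ^3 + 7μ^2 - 5μ - 75 = (μ - 3)(μ + 5)^2, so the eigenvalues are -5, -5, 3.
μ=-5: eigenvector (1, 0, 0).
μ=3: eigenvector (0, 1, -1).
μ=-5: eigenvector (2, -2, 3).
P = [[1, 0, 2], [0, 1, -2], [0, -1, 3]], D = diag(-5, 3, -5), P⁻¹ = [[1, -2, -2], [0, 3, 2], [0, 1, 1]].
L⁴ = P·diag(625, 81, 625)·P⁻¹ = [[625, 0, 0], [0, -1007, -1088], [0, 1632, 1713]].
The requested entry is 1632.

1632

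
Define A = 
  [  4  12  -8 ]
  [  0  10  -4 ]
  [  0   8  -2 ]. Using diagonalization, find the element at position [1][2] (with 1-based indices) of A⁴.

Characteristic polynomial: t^3 - 12t^2 + 44t - 48 = (t - 6)(t - 4)(t - 2), so the eigenvalues are 2, 4, 6.
t=4: eigenvector (1, 0, 0).
t=6: eigenvector (2, 1, 1).
t=2: eigenvector (2, 1, 2).
P = [[1, 2, 2], [0, 1, 1], [0, 1, 2]], D = diag(4, 6, 2), P⁻¹ = [[1, -2, 0], [0, 2, -1], [0, -1, 1]].
A⁴ = P·diag(256, 1296, 16)·P⁻¹ = [[256, 4640, -2560], [0, 2576, -1280], [0, 2560, -1264]].
The requested entry is 4640.

4640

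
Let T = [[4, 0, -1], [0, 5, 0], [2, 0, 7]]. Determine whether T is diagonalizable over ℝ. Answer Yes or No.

Yes

Characteristic polynomial: p(s) = s^3 - 16s^2 + 85s - 150 = (s - 6)(s - 5)^2.
s = 5 has algebraic multiplicity 2; rank(T − 5I) = 1, so geometric multiplicity = 2.
Every eigenvalue has geometric = algebraic multiplicity, so T is diagonalizable.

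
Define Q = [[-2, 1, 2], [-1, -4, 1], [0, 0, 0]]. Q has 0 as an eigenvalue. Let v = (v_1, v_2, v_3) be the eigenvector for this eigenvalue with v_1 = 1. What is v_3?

Q = [[-2, 1, 2], [-1, -4, 1], [0, 0, 0]].
Solving (Q)v = 0 gives the eigenspace spanned by (1, 0, 1).
With v_1 = 1, v = (1, 0, 1), so v_3 = 1.

1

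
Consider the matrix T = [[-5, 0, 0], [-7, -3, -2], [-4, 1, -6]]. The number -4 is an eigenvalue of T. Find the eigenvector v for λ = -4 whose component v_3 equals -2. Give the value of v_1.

0

T + 4I = [[-1, 0, 0], [-7, 1, -2], [-4, 1, -2]].
Solving (T + 4I)v = 0 gives the eigenspace spanned by (0, -4, -2).
With v_3 = -2, v = (0, -4, -2), so v_1 = 0.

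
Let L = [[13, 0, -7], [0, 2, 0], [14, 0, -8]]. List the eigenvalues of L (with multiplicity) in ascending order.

-1, 2, 6

Characteristic polynomial: p(r) = r^3 - 7r^2 + 4r + 12 = (r - 6)(r - 2)(r + 1).
Roots (with multiplicity): -1, 2, 6.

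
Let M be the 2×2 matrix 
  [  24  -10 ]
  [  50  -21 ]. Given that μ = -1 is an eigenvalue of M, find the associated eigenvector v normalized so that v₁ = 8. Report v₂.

20

M + 1I = [[25, -10], [50, -20]].
Solving (M + 1I)v = 0 gives the eigenspace spanned by (8, 20).
With v₁ = 8, v = (8, 20), so v₂ = 20.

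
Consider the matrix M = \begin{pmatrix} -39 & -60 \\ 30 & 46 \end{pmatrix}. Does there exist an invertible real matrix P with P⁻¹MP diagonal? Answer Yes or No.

Characteristic polynomial: p(λ) = λ^2 - 7λ + 6 = (λ - 6)(λ - 1).
All 2 eigenvalues are distinct, so M is diagonalizable.

Yes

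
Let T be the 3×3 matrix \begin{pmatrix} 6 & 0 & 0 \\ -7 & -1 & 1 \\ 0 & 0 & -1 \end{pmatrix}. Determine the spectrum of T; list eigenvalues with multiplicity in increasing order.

-1, -1, 6

Characteristic polynomial: p(s) = s^3 - 4s^2 - 11s - 6 = (s - 6)(s + 1)^2.
Roots (with multiplicity): -1, -1, 6.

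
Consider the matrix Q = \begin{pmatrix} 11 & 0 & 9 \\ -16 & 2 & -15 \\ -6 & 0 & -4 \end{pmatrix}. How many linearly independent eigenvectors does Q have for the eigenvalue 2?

Q − 2I = [[9, 0, 9], [-16, 0, -15], [-6, 0, -6]].
This matrix has rank 2, so its null space has dimension 3 − 2 = 1.

1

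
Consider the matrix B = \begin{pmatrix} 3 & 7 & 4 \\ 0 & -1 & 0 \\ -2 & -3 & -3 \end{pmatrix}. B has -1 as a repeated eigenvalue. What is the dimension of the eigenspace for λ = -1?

1

B + 1I = [[4, 7, 4], [0, 0, 0], [-2, -3, -2]].
This matrix has rank 2, so its null space has dimension 3 − 2 = 1.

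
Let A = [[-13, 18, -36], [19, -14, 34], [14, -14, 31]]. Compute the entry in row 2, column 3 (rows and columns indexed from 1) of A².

Characteristic polynomial: μ^3 - 4μ^2 - 17μ + 60 = (μ - 5)(μ - 3)(μ + 4), so the eigenvalues are -4, 3, 5.
μ=5: eigenvector (-1, -1, 0).
μ=-4: eigenvector (2, -3, -2).
μ=3: eigenvector (0, 2, 1).
P = [[-1, 2, 0], [-1, -3, 2], [0, -2, 1]], D = diag(5, -4, 3), P⁻¹ = [[1, -2, 4], [1, -1, 2], [2, -2, 5]].
A² = P·diag(25, 16, 9)·P⁻¹ = [[7, 18, -36], [-37, 62, -106], [-14, 14, -19]].
The requested entry is -106.

-106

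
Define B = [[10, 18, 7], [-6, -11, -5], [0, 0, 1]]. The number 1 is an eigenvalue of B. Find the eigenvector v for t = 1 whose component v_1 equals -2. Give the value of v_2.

1

B − 1I = [[9, 18, 7], [-6, -12, -5], [0, 0, 0]].
Solving (B − 1I)v = 0 gives the eigenspace spanned by (-2, 1, 0).
With v_1 = -2, v = (-2, 1, 0), so v_2 = 1.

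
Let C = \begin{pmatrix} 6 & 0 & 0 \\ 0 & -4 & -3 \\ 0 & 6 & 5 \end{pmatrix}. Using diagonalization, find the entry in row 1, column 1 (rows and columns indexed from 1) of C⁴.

Characteristic polynomial: μ^3 - 7μ^2 + 4μ + 12 = (μ - 6)(μ - 2)(μ + 1), so the eigenvalues are -1, 2, 6.
μ=2: eigenvector (0, -1, 2).
μ=6: eigenvector (1, 0, 0).
μ=-1: eigenvector (0, -1, 1).
P = [[0, 1, 0], [-1, 0, -1], [2, 0, 1]], D = diag(2, 6, -1), P⁻¹ = [[0, 1, 1], [1, 0, 0], [0, -2, -1]].
C⁴ = P·diag(16, 1296, 1)·P⁻¹ = [[1296, 0, 0], [0, -14, -15], [0, 30, 31]].
The requested entry is 1296.

1296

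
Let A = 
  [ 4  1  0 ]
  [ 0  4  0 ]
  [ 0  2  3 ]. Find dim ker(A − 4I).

A − 4I = [[0, 1, 0], [0, 0, 0], [0, 2, -1]].
This matrix has rank 2, so its null space has dimension 3 − 2 = 1.

1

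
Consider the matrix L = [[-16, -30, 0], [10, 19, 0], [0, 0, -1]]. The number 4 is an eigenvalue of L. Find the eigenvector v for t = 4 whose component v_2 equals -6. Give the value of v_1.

9

L − 4I = [[-20, -30, 0], [10, 15, 0], [0, 0, -5]].
Solving (L − 4I)v = 0 gives the eigenspace spanned by (9, -6, 0).
With v_2 = -6, v = (9, -6, 0), so v_1 = 9.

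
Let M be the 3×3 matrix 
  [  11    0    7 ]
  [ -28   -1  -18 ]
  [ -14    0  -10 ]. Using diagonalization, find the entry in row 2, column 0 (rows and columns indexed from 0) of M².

Characteristic polynomial: μ^3 - 13μ - 12 = (μ - 4)(μ + 1)(μ + 3), so the eigenvalues are -3, -1, 4.
μ=4: eigenvector (1, -2, -1).
μ=-1: eigenvector (0, 1, 0).
μ=-3: eigenvector (-1, 4, 2).
P = [[1, 0, -1], [-2, 1, 4], [-1, 0, 2]], D = diag(4, -1, -3), P⁻¹ = [[2, 0, 1], [0, 1, -2], [1, 0, 1]].
M² = P·diag(16, 1, 9)·P⁻¹ = [[23, 0, 7], [-28, 1, 2], [-14, 0, 2]].
The requested entry is -14.

-14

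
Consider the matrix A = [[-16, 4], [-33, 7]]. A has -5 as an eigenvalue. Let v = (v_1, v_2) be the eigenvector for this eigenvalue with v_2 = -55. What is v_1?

A + 5I = [[-11, 4], [-33, 12]].
Solving (A + 5I)v = 0 gives the eigenspace spanned by (-20, -55).
With v_2 = -55, v = (-20, -55), so v_1 = -20.

-20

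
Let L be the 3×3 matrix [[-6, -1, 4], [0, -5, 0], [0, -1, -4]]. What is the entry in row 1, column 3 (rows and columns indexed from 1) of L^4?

Characteristic polynomial: s^3 + 15s^2 + 74s + 120 = (s + 4)(s + 5)(s + 6), so the eigenvalues are -6, -5, -4.
s=-6: eigenvector (1, 0, 0).
s=-5: eigenvector (3, 1, 1).
s=-4: eigenvector (2, 0, 1).
P = [[1, 3, 2], [0, 1, 0], [0, 1, 1]], D = diag(-6, -5, -4), P⁻¹ = [[1, -1, -2], [0, 1, 0], [0, -1, 1]].
L⁴ = P·diag(1296, 625, 256)·P⁻¹ = [[1296, 67, -2080], [0, 625, 0], [0, 369, 256]].
The requested entry is -2080.

-2080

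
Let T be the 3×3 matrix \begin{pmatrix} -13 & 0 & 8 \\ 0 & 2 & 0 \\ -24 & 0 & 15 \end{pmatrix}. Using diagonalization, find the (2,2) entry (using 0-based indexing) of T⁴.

321

Characteristic polynomial: μ^3 - 4μ^2 + μ + 6 = (μ - 3)(μ - 2)(μ + 1), so the eigenvalues are -1, 2, 3.
μ=3: eigenvector (1, 0, 2).
μ=2: eigenvector (0, 1, 0).
μ=-1: eigenvector (-2, 0, -3).
P = [[1, 0, -2], [0, 1, 0], [2, 0, -3]], D = diag(3, 2, -1), P⁻¹ = [[-3, 0, 2], [0, 1, 0], [-2, 0, 1]].
T⁴ = P·diag(81, 16, 1)·P⁻¹ = [[-239, 0, 160], [0, 16, 0], [-480, 0, 321]].
The requested entry is 321.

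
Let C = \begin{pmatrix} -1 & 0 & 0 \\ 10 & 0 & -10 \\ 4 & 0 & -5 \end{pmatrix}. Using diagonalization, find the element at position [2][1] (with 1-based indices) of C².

-50

Characteristic polynomial: s^3 + 6s^2 + 5s = s(s + 1)(s + 5), so the eigenvalues are -5, -1, 0.
s=0: eigenvector (0, 1, 0).
s=-1: eigenvector (1, 0, 1).
s=-5: eigenvector (0, 2, 1).
P = [[0, 1, 0], [1, 0, 2], [0, 1, 1]], D = diag(0, -1, -5), P⁻¹ = [[2, 1, -2], [1, 0, 0], [-1, 0, 1]].
C² = P·diag(0, 1, 25)·P⁻¹ = [[1, 0, 0], [-50, 0, 50], [-24, 0, 25]].
The requested entry is -50.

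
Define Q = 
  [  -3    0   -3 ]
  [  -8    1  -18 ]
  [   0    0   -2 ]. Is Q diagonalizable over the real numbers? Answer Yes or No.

Characteristic polynomial: p(s) = s^3 + 4s^2 + s - 6 = (s - 1)(s + 2)(s + 3).
All 3 eigenvalues are distinct, so Q is diagonalizable.

Yes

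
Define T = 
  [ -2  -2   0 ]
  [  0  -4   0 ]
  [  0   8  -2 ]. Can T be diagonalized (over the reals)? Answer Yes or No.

Yes

Characteristic polynomial: p(r) = r^3 + 8r^2 + 20r + 16 = (r + 2)^2(r + 4).
r = -2 has algebraic multiplicity 2; rank(T + 2I) = 1, so geometric multiplicity = 2.
Every eigenvalue has geometric = algebraic multiplicity, so T is diagonalizable.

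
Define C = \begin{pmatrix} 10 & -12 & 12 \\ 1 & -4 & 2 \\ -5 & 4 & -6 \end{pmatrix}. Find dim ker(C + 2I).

1

C + 2I = [[12, -12, 12], [1, -2, 2], [-5, 4, -4]].
This matrix has rank 2, so its null space has dimension 3 − 2 = 1.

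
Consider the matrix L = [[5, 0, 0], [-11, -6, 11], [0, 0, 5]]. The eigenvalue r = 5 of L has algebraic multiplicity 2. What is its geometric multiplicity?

L − 5I = [[0, 0, 0], [-11, -11, 11], [0, 0, 0]].
This matrix has rank 1, so its null space has dimension 3 − 1 = 2.

2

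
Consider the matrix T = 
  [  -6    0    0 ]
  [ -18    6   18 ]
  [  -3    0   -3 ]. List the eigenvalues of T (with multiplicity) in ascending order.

Characteristic polynomial: p(s) = s^3 + 3s^2 - 36s - 108 = (s - 6)(s + 3)(s + 6).
Roots (with multiplicity): -6, -3, 6.

-6, -3, 6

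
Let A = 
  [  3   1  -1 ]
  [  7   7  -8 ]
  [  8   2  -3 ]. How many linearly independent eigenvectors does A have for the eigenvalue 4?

1

A − 4I = [[-1, 1, -1], [7, 3, -8], [8, 2, -7]].
This matrix has rank 2, so its null space has dimension 3 − 2 = 1.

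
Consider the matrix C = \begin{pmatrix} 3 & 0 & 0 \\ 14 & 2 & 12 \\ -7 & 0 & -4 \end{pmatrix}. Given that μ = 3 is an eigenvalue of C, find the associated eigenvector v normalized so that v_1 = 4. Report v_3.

C − 3I = [[0, 0, 0], [14, -1, 12], [-7, 0, -7]].
Solving (C − 3I)v = 0 gives the eigenspace spanned by (4, 8, -4).
With v_1 = 4, v = (4, 8, -4), so v_3 = -4.

-4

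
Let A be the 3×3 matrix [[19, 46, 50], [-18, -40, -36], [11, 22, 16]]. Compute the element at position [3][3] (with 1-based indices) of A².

14

Characteristic polynomial: s^3 + 5s^2 - 26s - 120 = (s - 5)(s + 4)(s + 6), so the eigenvalues are -6, -4, 5.
s=5: eigenvector (-3, 2, -1).
s=-6: eigenvector (2, 0, -1).
s=-4: eigenvector (-2, 1, 0).
P = [[-3, 2, -2], [2, 0, 1], [-1, -1, 0]], D = diag(5, -6, -4), P⁻¹ = [[-1, -2, -2], [1, 2, 1], [2, 5, 4]].
A² = P·diag(25, 36, 16)·P⁻¹ = [[83, 134, 94], [-18, -20, -36], [-11, -22, 14]].
The requested entry is 14.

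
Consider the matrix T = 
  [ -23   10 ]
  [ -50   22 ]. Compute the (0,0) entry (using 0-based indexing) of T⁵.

Characteristic polynomial: μ^2 + μ - 6 = (μ - 2)(μ + 3), so the eigenvalues are -3, 2.
μ=2: eigenvector (2, 5).
μ=-3: eigenvector (1, 2).
P = [[2, 1], [5, 2]], D = diag(2, -3), P⁻¹ = [[-2, 1], [5, -2]].
T⁵ = P·diag(32, -243)·P⁻¹ = [[-1343, 550], [-2750, 1132]].
The requested entry is -1343.

-1343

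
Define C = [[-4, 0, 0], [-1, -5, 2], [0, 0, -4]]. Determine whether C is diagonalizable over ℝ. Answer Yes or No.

Yes

Characteristic polynomial: p(s) = s^3 + 13s^2 + 56s + 80 = (s + 4)^2(s + 5).
s = -4 has algebraic multiplicity 2; rank(C + 4I) = 1, so geometric multiplicity = 2.
Every eigenvalue has geometric = algebraic multiplicity, so C is diagonalizable.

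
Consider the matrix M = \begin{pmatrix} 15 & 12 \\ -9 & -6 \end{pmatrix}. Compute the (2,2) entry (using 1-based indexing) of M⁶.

-137052

Characteristic polynomial: λ^2 - 9λ + 18 = (λ - 6)(λ - 3), so the eigenvalues are 3, 6.
λ=3: eigenvector (-1, 1).
λ=6: eigenvector (4, -3).
P = [[-1, 4], [1, -3]], D = diag(3, 6), P⁻¹ = [[3, 4], [1, 1]].
M⁶ = P·diag(729, 46656)·P⁻¹ = [[184437, 183708], [-137781, -137052]].
The requested entry is -137052.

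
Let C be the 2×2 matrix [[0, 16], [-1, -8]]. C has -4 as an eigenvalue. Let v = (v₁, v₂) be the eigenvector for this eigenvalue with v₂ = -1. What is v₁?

4

C + 4I = [[4, 16], [-1, -4]].
Solving (C + 4I)v = 0 gives the eigenspace spanned by (4, -1).
With v₂ = -1, v = (4, -1), so v₁ = 4.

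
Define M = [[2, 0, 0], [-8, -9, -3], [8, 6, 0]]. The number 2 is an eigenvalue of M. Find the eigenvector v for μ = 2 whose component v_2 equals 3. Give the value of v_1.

M − 2I = [[0, 0, 0], [-8, -11, -3], [8, 6, -2]].
Solving (M − 2I)v = 0 gives the eigenspace spanned by (-3, 3, -3).
With v_2 = 3, v = (-3, 3, -3), so v_1 = -3.

-3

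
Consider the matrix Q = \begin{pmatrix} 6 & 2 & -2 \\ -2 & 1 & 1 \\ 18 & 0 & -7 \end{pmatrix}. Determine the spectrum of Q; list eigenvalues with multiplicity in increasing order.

-1, -1, 2

Characteristic polynomial: p(s) = s^3 - 3s - 2 = (s - 2)(s + 1)^2.
Roots (with multiplicity): -1, -1, 2.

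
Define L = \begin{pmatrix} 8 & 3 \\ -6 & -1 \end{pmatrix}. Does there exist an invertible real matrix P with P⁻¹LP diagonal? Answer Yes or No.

Characteristic polynomial: p(λ) = λ^2 - 7λ + 10 = (λ - 5)(λ - 2).
All 2 eigenvalues are distinct, so L is diagonalizable.

Yes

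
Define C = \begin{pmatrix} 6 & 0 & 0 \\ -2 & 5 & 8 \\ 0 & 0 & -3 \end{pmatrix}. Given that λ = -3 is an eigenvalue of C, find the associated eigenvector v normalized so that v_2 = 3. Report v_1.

C + 3I = [[9, 0, 0], [-2, 8, 8], [0, 0, 0]].
Solving (C + 3I)v = 0 gives the eigenspace spanned by (0, 3, -3).
With v_2 = 3, v = (0, 3, -3), so v_1 = 0.

0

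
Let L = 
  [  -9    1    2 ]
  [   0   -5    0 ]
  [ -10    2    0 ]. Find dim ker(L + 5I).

1

L + 5I = [[-4, 1, 2], [0, 0, 0], [-10, 2, 5]].
This matrix has rank 2, so its null space has dimension 3 − 2 = 1.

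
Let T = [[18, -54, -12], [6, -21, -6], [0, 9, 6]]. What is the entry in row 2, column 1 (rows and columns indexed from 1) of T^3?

Characteristic polynomial: s^3 - 3s^2 - 18s = s(s - 6)(s + 3), so the eigenvalues are -3, 0, 6.
s=6: eigenvector (1, 0, 1).
s=-3: eigenvector (2, 1, -1).
s=0: eigenvector (-4, -2, 3).
P = [[1, 2, -4], [0, 1, -2], [1, -1, 3]], D = diag(6, -3, 0), P⁻¹ = [[1, -2, 0], [-2, 7, 2], [-1, 3, 1]].
T³ = P·diag(216, -27, 0)·P⁻¹ = [[324, -810, -108], [54, -189, -54], [162, -243, 54]].
The requested entry is 54.

54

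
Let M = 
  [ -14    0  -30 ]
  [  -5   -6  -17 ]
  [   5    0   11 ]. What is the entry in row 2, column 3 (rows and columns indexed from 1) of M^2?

65

Characteristic polynomial: r^3 + 9r^2 + 14r - 24 = (r - 1)(r + 4)(r + 6), so the eigenvalues are -6, -4, 1.
r=-4: eigenvector (3, 1, -1).
r=1: eigenvector (2, 1, -1).
r=-6: eigenvector (0, 1, 0).
P = [[3, 2, 0], [1, 1, 1], [-1, -1, 0]], D = diag(-4, 1, -6), P⁻¹ = [[1, 0, 2], [-1, 0, -3], [0, 1, 1]].
M² = P·diag(16, 1, 36)·P⁻¹ = [[46, 0, 90], [15, 36, 65], [-15, 0, -29]].
The requested entry is 65.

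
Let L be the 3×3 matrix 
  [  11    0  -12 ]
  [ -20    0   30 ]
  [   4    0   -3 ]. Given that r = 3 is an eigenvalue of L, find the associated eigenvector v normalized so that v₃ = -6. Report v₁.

-9

L − 3I = [[8, 0, -12], [-20, -3, 30], [4, 0, -6]].
Solving (L − 3I)v = 0 gives the eigenspace spanned by (-9, 0, -6).
With v₃ = -6, v = (-9, 0, -6), so v₁ = -9.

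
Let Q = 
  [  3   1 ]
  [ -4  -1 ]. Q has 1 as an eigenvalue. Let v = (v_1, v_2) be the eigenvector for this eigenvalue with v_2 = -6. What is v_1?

3

Q − 1I = [[2, 1], [-4, -2]].
Solving (Q − 1I)v = 0 gives the eigenspace spanned by (3, -6).
With v_2 = -6, v = (3, -6), so v_1 = 3.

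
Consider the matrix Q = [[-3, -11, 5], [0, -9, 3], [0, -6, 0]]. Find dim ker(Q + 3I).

1

Q + 3I = [[0, -11, 5], [0, -6, 3], [0, -6, 3]].
This matrix has rank 2, so its null space has dimension 3 − 2 = 1.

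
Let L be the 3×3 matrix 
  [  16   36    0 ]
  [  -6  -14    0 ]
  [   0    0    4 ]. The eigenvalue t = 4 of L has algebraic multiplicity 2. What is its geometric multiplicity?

2

L − 4I = [[12, 36, 0], [-6, -18, 0], [0, 0, 0]].
This matrix has rank 1, so its null space has dimension 3 − 1 = 2.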